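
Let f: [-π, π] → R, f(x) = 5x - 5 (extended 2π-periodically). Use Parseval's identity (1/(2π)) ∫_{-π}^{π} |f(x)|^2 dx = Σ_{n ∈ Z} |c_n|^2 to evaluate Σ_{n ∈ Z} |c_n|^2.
Σ |c_n|^2 = 25π^2/3 + 25

Expand and integrate term by term over [-π, π]:
  ∫ (5x)^2 dx = 25·(2π^3/3); ∫ 2·5·(-5)·x dx = 0 (odd integrand); ∫ (-5)^2 dx = 25·2π.
So (1/(2π)) ∫_{-π}^{π} (5x - 5)^2 dx = 25π^2/3 + 25 = 25π^2/3 + 25.
Parseval ⇒ Σ |c_n|^2 = 25π^2/3 + 25.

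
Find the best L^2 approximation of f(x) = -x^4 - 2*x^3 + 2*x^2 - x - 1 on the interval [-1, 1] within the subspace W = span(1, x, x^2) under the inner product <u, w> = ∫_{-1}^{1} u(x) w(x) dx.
g(x) = 8*x^2/7 - 11*x/5 - 32/35

The best approximation g ∈ W is the orthogonal projection of f onto W. Writing g = a_0 + a_1 x + a_2 x^2, the coefficients solve the normal equations G · a = b where
  G_{ij} = <φ_i, φ_j> and b_i = <f, φ_i>, with φ_0 = 1, φ_1 = x, φ_2 = x^2.
G =
  [2, 0, 2/3]
  [0, 2/3, 0]
  [2/3, 0, 2/5],
b = (-16/15, -22/15, -16/105).
Solving gives a_0 = -32/35, a_1 = -11/5, a_2 = 8/7, so
  g(x) = 8*x^2/7 - 11*x/5 - 32/35.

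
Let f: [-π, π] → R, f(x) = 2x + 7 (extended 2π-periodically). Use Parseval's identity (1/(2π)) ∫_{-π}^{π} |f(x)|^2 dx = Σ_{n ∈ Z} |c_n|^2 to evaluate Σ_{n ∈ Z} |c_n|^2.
Σ |c_n|^2 = 4π^2/3 + 49

Expand and integrate term by term over [-π, π]:
  ∫ (2x)^2 dx = 4·(2π^3/3); ∫ 2·2·(7)·x dx = 0 (odd integrand); ∫ 7^2 dx = 49·2π.
So (1/(2π)) ∫_{-π}^{π} (2x + 7)^2 dx = 4π^2/3 + 49 = 4π^2/3 + 49.
Parseval ⇒ Σ |c_n|^2 = 4π^2/3 + 49.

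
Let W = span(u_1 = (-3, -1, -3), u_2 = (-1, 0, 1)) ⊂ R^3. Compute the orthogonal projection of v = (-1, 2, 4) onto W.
proj_W(v) = (-29/38, 11/19, 161/38)

Set up U = [u_1 | ... | u_2] ∈ R^(3×2). The projector onto W = col(U) is P = U (U^T U)^(-1) U^T.
Compute U^T U =
  [19, 0]
  [0, 2],
and U^T v = (-11, 5).
Solve U^T U · c = U^T v for the coefficients: c = (-11/19, 5/2). The projection is proj_W(v) = U c.
Check: (v - proj_W(v)) · u_1 = 0  (should be 0).
Check: (v - proj_W(v)) · u_2 = 0  (should be 0).
Result: proj_W(v) = (-29/38, 11/19, 161/38).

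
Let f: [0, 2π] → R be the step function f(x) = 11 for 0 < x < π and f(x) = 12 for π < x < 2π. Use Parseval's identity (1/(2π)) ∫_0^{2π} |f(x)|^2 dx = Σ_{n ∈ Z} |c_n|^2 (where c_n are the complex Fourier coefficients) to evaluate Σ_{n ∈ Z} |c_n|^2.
Σ |c_n|^2 = 265/2

Parseval equates the L^2 energy of f (normalised by 1/(2π)) with the ℓ^2 sum of its Fourier coefficients: (1/(2π)) ∫_0^{2π} |f|^2 = Σ |c_n|^2.
Compute the left side: (1/(2π)) [∫_0^π 11^2 dx + ∫_π^{2π} 12^2 dx] = (1/(2π)) · (121π + 144π) = (121 + 144)/2 = 265/2.
So Σ_{n ∈ Z} |c_n|^2 = 265/2.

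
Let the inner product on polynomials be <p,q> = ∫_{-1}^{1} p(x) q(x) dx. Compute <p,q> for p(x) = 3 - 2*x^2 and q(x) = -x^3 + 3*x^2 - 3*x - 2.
<p,q> = -86/15

Expand the product: p(x)·q(x) = 2*x^5 - 6*x^4 + 3*x^3 + 13*x^2 - 9*x - 6.
∫_{-1}^{1} of each monomial x^k gives [2/(k+1) if k even, 0 if k odd]. Integrating term-by-term (or equivalently evaluating the antiderivative F(x) = x^6/3 - 6*x^5/5 + 3*x^4/4 + 13*x^3/3 - 9*x^2/2 - 6*x at the endpoints):
  F(1) − F(−1) = -377/60 − (-11/20) = -86/15.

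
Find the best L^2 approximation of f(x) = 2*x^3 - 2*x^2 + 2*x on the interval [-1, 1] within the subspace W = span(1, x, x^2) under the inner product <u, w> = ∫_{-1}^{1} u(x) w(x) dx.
g(x) = -2*x^2 + 16*x/5

The best approximation g ∈ W is the orthogonal projection of f onto W. Writing g = a_0 + a_1 x + a_2 x^2, the coefficients solve the normal equations G · a = b where
  G_{ij} = <φ_i, φ_j> and b_i = <f, φ_i>, with φ_0 = 1, φ_1 = x, φ_2 = x^2.
G =
  [2, 0, 2/3]
  [0, 2/3, 0]
  [2/3, 0, 2/5],
b = (-4/3, 32/15, -4/5).
Solving gives a_0 = 0, a_1 = 16/5, a_2 = -2, so
  g(x) = -2*x^2 + 16*x/5.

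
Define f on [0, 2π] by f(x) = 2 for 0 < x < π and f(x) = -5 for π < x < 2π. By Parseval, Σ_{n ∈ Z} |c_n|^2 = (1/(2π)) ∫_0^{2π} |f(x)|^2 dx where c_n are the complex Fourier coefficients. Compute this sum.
Σ |c_n|^2 = 29/2

Parseval equates the L^2 energy of f (normalised by 1/(2π)) with the ℓ^2 sum of its Fourier coefficients: (1/(2π)) ∫_0^{2π} |f|^2 = Σ |c_n|^2.
Compute the left side: (1/(2π)) [∫_0^π 2^2 dx + ∫_π^{2π} (-5)^2 dx] = (1/(2π)) · (4π + 25π) = (4 + 25)/2 = 29/2.
So Σ_{n ∈ Z} |c_n|^2 = 29/2.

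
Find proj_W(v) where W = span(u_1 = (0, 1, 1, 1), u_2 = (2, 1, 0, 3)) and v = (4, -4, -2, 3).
proj_W(v) = (51/13, -43/26, -47/13, 59/26)

Set up U = [u_1 | ... | u_2] ∈ R^(4×2). The projector onto W = col(U) is P = U (U^T U)^(-1) U^T.
Compute U^T U =
  [3, 4]
  [4, 14],
and U^T v = (-3, 13).
Solve U^T U · c = U^T v for the coefficients: c = (-47/13, 51/26). The projection is proj_W(v) = U c.
Check: (v - proj_W(v)) · u_1 = 0  (should be 0).
Check: (v - proj_W(v)) · u_2 = 0  (should be 0).
Result: proj_W(v) = (51/13, -43/26, -47/13, 59/26).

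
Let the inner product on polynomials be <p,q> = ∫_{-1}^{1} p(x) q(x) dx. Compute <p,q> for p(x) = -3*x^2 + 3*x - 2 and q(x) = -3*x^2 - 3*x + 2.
<p,q> = -52/5

Expand the product: p(x)·q(x) = 9*x^4 - 9*x^2 + 12*x - 4.
∫_{-1}^{1} of each monomial x^k gives [2/(k+1) if k even, 0 if k odd]. Integrating term-by-term (or equivalently evaluating the antiderivative F(x) = 9*x^5/5 - 3*x^3 + 6*x^2 - 4*x at the endpoints):
  F(1) − F(−1) = 4/5 − (56/5) = -52/5.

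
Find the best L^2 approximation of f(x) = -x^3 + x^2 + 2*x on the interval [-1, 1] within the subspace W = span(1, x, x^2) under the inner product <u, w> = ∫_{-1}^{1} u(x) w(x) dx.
g(x) = x^2 + 7*x/5

The best approximation g ∈ W is the orthogonal projection of f onto W. Writing g = a_0 + a_1 x + a_2 x^2, the coefficients solve the normal equations G · a = b where
  G_{ij} = <φ_i, φ_j> and b_i = <f, φ_i>, with φ_0 = 1, φ_1 = x, φ_2 = x^2.
G =
  [2, 0, 2/3]
  [0, 2/3, 0]
  [2/3, 0, 2/5],
b = (2/3, 14/15, 2/5).
Solving gives a_0 = 0, a_1 = 7/5, a_2 = 1, so
  g(x) = x^2 + 7*x/5.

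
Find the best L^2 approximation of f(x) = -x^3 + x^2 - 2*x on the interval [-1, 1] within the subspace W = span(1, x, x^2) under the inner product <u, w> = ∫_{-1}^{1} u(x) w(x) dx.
g(x) = x^2 - 13*x/5

The best approximation g ∈ W is the orthogonal projection of f onto W. Writing g = a_0 + a_1 x + a_2 x^2, the coefficients solve the normal equations G · a = b where
  G_{ij} = <φ_i, φ_j> and b_i = <f, φ_i>, with φ_0 = 1, φ_1 = x, φ_2 = x^2.
G =
  [2, 0, 2/3]
  [0, 2/3, 0]
  [2/3, 0, 2/5],
b = (2/3, -26/15, 2/5).
Solving gives a_0 = 0, a_1 = -13/5, a_2 = 1, so
  g(x) = x^2 - 13*x/5.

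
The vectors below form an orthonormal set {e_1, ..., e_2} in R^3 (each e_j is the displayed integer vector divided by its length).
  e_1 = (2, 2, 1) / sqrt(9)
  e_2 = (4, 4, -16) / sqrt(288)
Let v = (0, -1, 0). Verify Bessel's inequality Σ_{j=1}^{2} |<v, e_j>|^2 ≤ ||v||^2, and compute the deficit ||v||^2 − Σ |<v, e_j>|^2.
Σ |<v, e_j>|^2 = 1/2; ||v||^2 = 1; deficit = 1/2

Write each e_j = u_j / sqrt(<u_j, u_j>) where u_j is the displayed integer vector. Then <v, e_j> = <v, u_j> / sqrt(<u_j, u_j>), so |<v, e_j>|^2 = <v, u_j>^2 / <u_j, u_j>.
Coefficients: <v, e_1> = -2/sqrt(9), <v, e_2> = -4/sqrt(288).
Square and sum: Σ |<v, e_j>|^2 = 1/2.
Compute ||v||^2 = v·v = 1.
Deficit = 1 − 1/2 = 1/2 ≥ 0, confirming Bessel's inequality. (The deficit equals ||v − Σ <v,e_j> e_j||^2, the squared distance from v to span{e_j}.)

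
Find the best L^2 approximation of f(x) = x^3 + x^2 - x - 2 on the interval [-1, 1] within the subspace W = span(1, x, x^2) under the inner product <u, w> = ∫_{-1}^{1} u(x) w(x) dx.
g(x) = x^2 - 2*x/5 - 2

The best approximation g ∈ W is the orthogonal projection of f onto W. Writing g = a_0 + a_1 x + a_2 x^2, the coefficients solve the normal equations G · a = b where
  G_{ij} = <φ_i, φ_j> and b_i = <f, φ_i>, with φ_0 = 1, φ_1 = x, φ_2 = x^2.
G =
  [2, 0, 2/3]
  [0, 2/3, 0]
  [2/3, 0, 2/5],
b = (-10/3, -4/15, -14/15).
Solving gives a_0 = -2, a_1 = -2/5, a_2 = 1, so
  g(x) = x^2 - 2*x/5 - 2.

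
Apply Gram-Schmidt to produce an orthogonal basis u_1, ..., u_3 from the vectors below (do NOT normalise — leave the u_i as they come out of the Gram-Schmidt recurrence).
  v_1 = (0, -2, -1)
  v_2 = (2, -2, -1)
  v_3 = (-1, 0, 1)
Orthogonal basis:
  u_1 = (0, -2, -1)
  u_2 = (2, 0, 0)
  u_3 = (0, -2/5, 4/5)

Apply the Gram-Schmidt recurrence
  u_1 = v_1
  u_i = v_i − Σ_{j<i} ((v_i · u_j) / (u_j · u_j)) · u_j.

Step by step this gives:
  u_1 = (0, -2, -1)
  u_2 = (2, 0, 0)
  u_3 = (0, -2/5, 4/5)

Orthogonality check:
  u_2 · u_1 = 0 (should be 0)
  u_3 · u_1 = 0 (should be 0)
  u_3 · u_2 = 0 (should be 0)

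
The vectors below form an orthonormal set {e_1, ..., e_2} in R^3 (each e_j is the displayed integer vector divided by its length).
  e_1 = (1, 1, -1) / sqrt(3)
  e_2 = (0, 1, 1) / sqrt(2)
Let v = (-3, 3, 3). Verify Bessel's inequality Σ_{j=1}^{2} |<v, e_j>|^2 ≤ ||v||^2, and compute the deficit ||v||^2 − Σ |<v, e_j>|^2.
Σ |<v, e_j>|^2 = 21; ||v||^2 = 27; deficit = 6

Write each e_j = u_j / sqrt(<u_j, u_j>) where u_j is the displayed integer vector. Then <v, e_j> = <v, u_j> / sqrt(<u_j, u_j>), so |<v, e_j>|^2 = <v, u_j>^2 / <u_j, u_j>.
Coefficients: <v, e_1> = -3/sqrt(3), <v, e_2> = 6/sqrt(2).
Square and sum: Σ |<v, e_j>|^2 = 21.
Compute ||v||^2 = v·v = 27.
Deficit = 27 − 21 = 6 ≥ 0, confirming Bessel's inequality. (The deficit equals ||v − Σ <v,e_j> e_j||^2, the squared distance from v to span{e_j}.)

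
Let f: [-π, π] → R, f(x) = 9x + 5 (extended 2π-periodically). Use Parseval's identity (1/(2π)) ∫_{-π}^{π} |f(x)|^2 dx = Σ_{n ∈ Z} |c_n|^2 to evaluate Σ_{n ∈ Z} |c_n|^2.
Σ |c_n|^2 = 27π^2 + 25

Expand and integrate term by term over [-π, π]:
  ∫ (9x)^2 dx = 81·(2π^3/3); ∫ 2·9·(5)·x dx = 0 (odd integrand); ∫ 5^2 dx = 25·2π.
So (1/(2π)) ∫_{-π}^{π} (9x + 5)^2 dx = 81π^2/3 + 25 = 27π^2 + 25.
Parseval ⇒ Σ |c_n|^2 = 27π^2 + 25.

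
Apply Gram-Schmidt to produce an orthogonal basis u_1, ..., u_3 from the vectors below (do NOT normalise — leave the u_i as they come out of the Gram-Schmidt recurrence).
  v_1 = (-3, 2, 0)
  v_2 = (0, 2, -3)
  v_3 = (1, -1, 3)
Orthogonal basis:
  u_1 = (-3, 2, 0)
  u_2 = (12/13, 18/13, -3)
  u_3 = (10/17, 15/17, 10/17)

Apply the Gram-Schmidt recurrence
  u_1 = v_1
  u_i = v_i − Σ_{j<i} ((v_i · u_j) / (u_j · u_j)) · u_j.

Step by step this gives:
  u_1 = (-3, 2, 0)
  u_2 = (12/13, 18/13, -3)
  u_3 = (10/17, 15/17, 10/17)

Orthogonality check:
  u_2 · u_1 = 0 (should be 0)
  u_3 · u_1 = 0 (should be 0)
  u_3 · u_2 = 0 (should be 0)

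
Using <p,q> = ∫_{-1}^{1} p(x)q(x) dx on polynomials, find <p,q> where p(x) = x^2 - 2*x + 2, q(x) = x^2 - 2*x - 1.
<p,q> = -4/15

Expand the product: p(x)·q(x) = x^4 - 4*x^3 + 5*x^2 - 2*x - 2.
∫_{-1}^{1} of each monomial x^k gives [2/(k+1) if k even, 0 if k odd]. Integrating term-by-term (or equivalently evaluating the antiderivative F(x) = x^5/5 - x^4 + 5*x^3/3 - x^2 - 2*x at the endpoints):
  F(1) − F(−1) = -32/15 − (-28/15) = -4/15.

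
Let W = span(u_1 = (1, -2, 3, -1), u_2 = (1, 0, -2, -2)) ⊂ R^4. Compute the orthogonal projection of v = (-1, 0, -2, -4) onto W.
proj_W(v) = (9/7, -2/21, -7/3, -53/21)

Set up U = [u_1 | ... | u_2] ∈ R^(4×2). The projector onto W = col(U) is P = U (U^T U)^(-1) U^T.
Compute U^T U =
  [15, -3]
  [-3, 9],
and U^T v = (-3, 11).
Solve U^T U · c = U^T v for the coefficients: c = (1/21, 26/21). The projection is proj_W(v) = U c.
Check: (v - proj_W(v)) · u_1 = 0  (should be 0).
Check: (v - proj_W(v)) · u_2 = 0  (should be 0).
Result: proj_W(v) = (9/7, -2/21, -7/3, -53/21).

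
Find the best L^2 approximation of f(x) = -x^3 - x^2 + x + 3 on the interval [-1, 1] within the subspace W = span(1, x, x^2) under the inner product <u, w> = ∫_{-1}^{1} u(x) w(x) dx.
g(x) = -x^2 + 2*x/5 + 3

The best approximation g ∈ W is the orthogonal projection of f onto W. Writing g = a_0 + a_1 x + a_2 x^2, the coefficients solve the normal equations G · a = b where
  G_{ij} = <φ_i, φ_j> and b_i = <f, φ_i>, with φ_0 = 1, φ_1 = x, φ_2 = x^2.
G =
  [2, 0, 2/3]
  [0, 2/3, 0]
  [2/3, 0, 2/5],
b = (16/3, 4/15, 8/5).
Solving gives a_0 = 3, a_1 = 2/5, a_2 = -1, so
  g(x) = -x^2 + 2*x/5 + 3.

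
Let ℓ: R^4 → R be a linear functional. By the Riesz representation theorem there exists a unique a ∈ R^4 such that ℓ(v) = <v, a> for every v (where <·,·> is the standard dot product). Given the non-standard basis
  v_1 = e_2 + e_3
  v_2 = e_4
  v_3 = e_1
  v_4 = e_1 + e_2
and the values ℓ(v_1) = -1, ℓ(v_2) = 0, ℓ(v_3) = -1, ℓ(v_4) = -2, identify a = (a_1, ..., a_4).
a = (-1, -1, 0, 0)

Write a = (a_1, ..., a_4) in the standard basis. For each basis vector v_i, ℓ(v_i) = <v_i, a> is a linear equation in the a_j's. Collect the n equations into a matrix system V a = ℓ, where row i of V is v_i (expressed in the standard basis). Since V is invertible (lower-triangular with 1s on the diagonal, up to permutation), solve by back-substitution:
  V =
[[0, 1, 1, 0],
 [0, 0, 0, 1],
 [1, 0, 0, 0],
 [1, 1, 0, 0]]
  V a = (-1, 0, -1, -2)
Solving gives a = (-1, -1, 0, 0).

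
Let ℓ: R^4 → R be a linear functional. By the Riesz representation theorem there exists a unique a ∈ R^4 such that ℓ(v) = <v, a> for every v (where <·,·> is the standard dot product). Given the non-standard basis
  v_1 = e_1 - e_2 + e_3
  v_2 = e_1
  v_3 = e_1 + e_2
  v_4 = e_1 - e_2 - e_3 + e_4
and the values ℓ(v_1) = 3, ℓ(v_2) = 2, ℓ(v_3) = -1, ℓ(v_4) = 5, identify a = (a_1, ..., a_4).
a = (2, -3, -2, -2)

Write a = (a_1, ..., a_4) in the standard basis. For each basis vector v_i, ℓ(v_i) = <v_i, a> is a linear equation in the a_j's. Collect the n equations into a matrix system V a = ℓ, where row i of V is v_i (expressed in the standard basis). Since V is invertible (lower-triangular with 1s on the diagonal, up to permutation), solve by back-substitution:
  V =
[[1, -1, 1, 0],
 [1, 0, 0, 0],
 [1, 1, 0, 0],
 [1, -1, -1, 1]]
  V a = (3, 2, -1, 5)
Solving gives a = (2, -3, -2, -2).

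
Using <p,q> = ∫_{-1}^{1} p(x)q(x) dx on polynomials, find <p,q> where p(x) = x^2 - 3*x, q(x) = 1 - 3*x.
<p,q> = 20/3

Expand the product: p(x)·q(x) = -3*x^3 + 10*x^2 - 3*x.
∫_{-1}^{1} of each monomial x^k gives [2/(k+1) if k even, 0 if k odd]. Integrating term-by-term (or equivalently evaluating the antiderivative F(x) = -3*x^4/4 + 10*x^3/3 - 3*x^2/2 at the endpoints):
  F(1) − F(−1) = 13/12 − (-67/12) = 20/3.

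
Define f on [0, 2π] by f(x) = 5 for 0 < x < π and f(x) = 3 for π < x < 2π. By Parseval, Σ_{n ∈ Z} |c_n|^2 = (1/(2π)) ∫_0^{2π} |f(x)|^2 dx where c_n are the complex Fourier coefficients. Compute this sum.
Σ |c_n|^2 = 17

Parseval equates the L^2 energy of f (normalised by 1/(2π)) with the ℓ^2 sum of its Fourier coefficients: (1/(2π)) ∫_0^{2π} |f|^2 = Σ |c_n|^2.
Compute the left side: (1/(2π)) [∫_0^π 5^2 dx + ∫_π^{2π} 3^2 dx] = (1/(2π)) · (25π + 9π) = (25 + 9)/2 = 17.
So Σ_{n ∈ Z} |c_n|^2 = 17.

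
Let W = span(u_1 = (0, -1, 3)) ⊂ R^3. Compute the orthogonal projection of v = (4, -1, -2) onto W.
proj_W(v) = (0, 1/2, -3/2)

Set up U = [u_1 | ... | u_1] ∈ R^(3×1). The projector onto W = col(U) is P = U (U^T U)^(-1) U^T.
Compute U^T U =
  [10],
and U^T v = (-5).
Solve U^T U · c = U^T v for the coefficients: c = (-1/2). The projection is proj_W(v) = U c.
Check: (v - proj_W(v)) · u_1 = 0  (should be 0).
Result: proj_W(v) = (0, 1/2, -3/2).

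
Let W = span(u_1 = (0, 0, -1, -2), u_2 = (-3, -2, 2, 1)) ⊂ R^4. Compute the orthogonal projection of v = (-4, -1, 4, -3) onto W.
proj_W(v) = (-309/74, -103/37, 47/37, -121/74)

Set up U = [u_1 | ... | u_2] ∈ R^(4×2). The projector onto W = col(U) is P = U (U^T U)^(-1) U^T.
Compute U^T U =
  [5, -4]
  [-4, 18],
and U^T v = (2, 19).
Solve U^T U · c = U^T v for the coefficients: c = (56/37, 103/74). The projection is proj_W(v) = U c.
Check: (v - proj_W(v)) · u_1 = 0  (should be 0).
Check: (v - proj_W(v)) · u_2 = 0  (should be 0).
Result: proj_W(v) = (-309/74, -103/37, 47/37, -121/74).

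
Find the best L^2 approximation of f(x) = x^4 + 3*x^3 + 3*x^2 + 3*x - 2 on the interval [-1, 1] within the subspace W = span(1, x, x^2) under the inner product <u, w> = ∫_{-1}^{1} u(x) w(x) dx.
g(x) = 27*x^2/7 + 24*x/5 - 73/35

The best approximation g ∈ W is the orthogonal projection of f onto W. Writing g = a_0 + a_1 x + a_2 x^2, the coefficients solve the normal equations G · a = b where
  G_{ij} = <φ_i, φ_j> and b_i = <f, φ_i>, with φ_0 = 1, φ_1 = x, φ_2 = x^2.
G =
  [2, 0, 2/3]
  [0, 2/3, 0]
  [2/3, 0, 2/5],
b = (-8/5, 16/5, 16/105).
Solving gives a_0 = -73/35, a_1 = 24/5, a_2 = 27/7, so
  g(x) = 27*x^2/7 + 24*x/5 - 73/35.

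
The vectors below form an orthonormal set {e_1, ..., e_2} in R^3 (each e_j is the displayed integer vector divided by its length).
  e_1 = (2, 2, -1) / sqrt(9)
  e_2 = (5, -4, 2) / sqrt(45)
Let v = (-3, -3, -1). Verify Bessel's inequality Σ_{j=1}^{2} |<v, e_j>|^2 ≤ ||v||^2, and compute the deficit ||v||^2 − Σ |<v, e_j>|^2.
Σ |<v, e_j>|^2 = 14; ||v||^2 = 19; deficit = 5

Write each e_j = u_j / sqrt(<u_j, u_j>) where u_j is the displayed integer vector. Then <v, e_j> = <v, u_j> / sqrt(<u_j, u_j>), so |<v, e_j>|^2 = <v, u_j>^2 / <u_j, u_j>.
Coefficients: <v, e_1> = -11/sqrt(9), <v, e_2> = -5/sqrt(45).
Square and sum: Σ |<v, e_j>|^2 = 14.
Compute ||v||^2 = v·v = 19.
Deficit = 19 − 14 = 5 ≥ 0, confirming Bessel's inequality. (The deficit equals ||v − Σ <v,e_j> e_j||^2, the squared distance from v to span{e_j}.)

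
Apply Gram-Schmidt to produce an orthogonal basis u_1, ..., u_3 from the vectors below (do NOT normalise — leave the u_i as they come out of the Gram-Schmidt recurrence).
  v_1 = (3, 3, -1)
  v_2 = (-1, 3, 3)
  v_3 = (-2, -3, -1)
Orthogonal basis:
  u_1 = (3, 3, -1)
  u_2 = (-28/19, 48/19, 60/19)
  u_3 = (-9/22, 3/11, -9/22)

Apply the Gram-Schmidt recurrence
  u_1 = v_1
  u_i = v_i − Σ_{j<i} ((v_i · u_j) / (u_j · u_j)) · u_j.

Step by step this gives:
  u_1 = (3, 3, -1)
  u_2 = (-28/19, 48/19, 60/19)
  u_3 = (-9/22, 3/11, -9/22)

Orthogonality check:
  u_2 · u_1 = 0 (should be 0)
  u_3 · u_1 = 0 (should be 0)
  u_3 · u_2 = 0 (should be 0)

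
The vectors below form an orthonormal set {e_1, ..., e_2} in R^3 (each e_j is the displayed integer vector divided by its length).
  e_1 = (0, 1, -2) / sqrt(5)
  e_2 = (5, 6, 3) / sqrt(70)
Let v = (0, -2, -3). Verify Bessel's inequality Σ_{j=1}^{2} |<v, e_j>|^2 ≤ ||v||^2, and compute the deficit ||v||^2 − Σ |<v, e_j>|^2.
Σ |<v, e_j>|^2 = 19/2; ||v||^2 = 13; deficit = 7/2

Write each e_j = u_j / sqrt(<u_j, u_j>) where u_j is the displayed integer vector. Then <v, e_j> = <v, u_j> / sqrt(<u_j, u_j>), so |<v, e_j>|^2 = <v, u_j>^2 / <u_j, u_j>.
Coefficients: <v, e_1> = 4/sqrt(5), <v, e_2> = -21/sqrt(70).
Square and sum: Σ |<v, e_j>|^2 = 19/2.
Compute ||v||^2 = v·v = 13.
Deficit = 13 − 19/2 = 7/2 ≥ 0, confirming Bessel's inequality. (The deficit equals ||v − Σ <v,e_j> e_j||^2, the squared distance from v to span{e_j}.)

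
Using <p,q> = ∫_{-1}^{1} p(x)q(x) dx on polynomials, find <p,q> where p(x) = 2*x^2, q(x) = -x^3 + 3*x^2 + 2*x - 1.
<p,q> = 16/15

Expand the product: p(x)·q(x) = -2*x^5 + 6*x^4 + 4*x^3 - 2*x^2.
∫_{-1}^{1} of each monomial x^k gives [2/(k+1) if k even, 0 if k odd]. Integrating term-by-term (or equivalently evaluating the antiderivative F(x) = -x^6/3 + 6*x^5/5 + x^4 - 2*x^3/3 at the endpoints):
  F(1) − F(−1) = 6/5 − (2/15) = 16/15.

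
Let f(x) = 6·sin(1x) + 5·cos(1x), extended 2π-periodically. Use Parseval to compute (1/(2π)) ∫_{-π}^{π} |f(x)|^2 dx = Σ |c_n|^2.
Σ |c_n|^2 = 61/2

Expand |f|^2 and use orthogonality of {sin(nx), cos(mx)} on [-π, π]:
  ∫_{-π}^{π} sin(nx)^2 dx = π, ∫ cos(mx)^2 dx = π, and cross terms integrate to 0.
So ∫_{-π}^{π} f(x)^2 dx = 6^2 · π + 5^2 · π = (36 + 25)π.
Divide by 2π: (36 + 25)/2 = 61/2.
By Parseval, this equals Σ |c_n|^2.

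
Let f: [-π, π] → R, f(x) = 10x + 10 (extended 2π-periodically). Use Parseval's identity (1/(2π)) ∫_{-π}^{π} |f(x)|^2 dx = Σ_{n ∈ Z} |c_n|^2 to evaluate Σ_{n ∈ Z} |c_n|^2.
Σ |c_n|^2 = 100π^2/3 + 100

Expand and integrate term by term over [-π, π]:
  ∫ (10x)^2 dx = 100·(2π^3/3); ∫ 2·10·(10)·x dx = 0 (odd integrand); ∫ 10^2 dx = 100·2π.
So (1/(2π)) ∫_{-π}^{π} (10x + 10)^2 dx = 100π^2/3 + 100 = 100π^2/3 + 100.
Parseval ⇒ Σ |c_n|^2 = 100π^2/3 + 100.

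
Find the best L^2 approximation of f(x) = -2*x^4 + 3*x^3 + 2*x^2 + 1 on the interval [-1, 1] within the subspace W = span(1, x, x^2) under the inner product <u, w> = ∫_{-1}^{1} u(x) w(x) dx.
g(x) = 2*x^2/7 + 9*x/5 + 41/35

The best approximation g ∈ W is the orthogonal projection of f onto W. Writing g = a_0 + a_1 x + a_2 x^2, the coefficients solve the normal equations G · a = b where
  G_{ij} = <φ_i, φ_j> and b_i = <f, φ_i>, with φ_0 = 1, φ_1 = x, φ_2 = x^2.
G =
  [2, 0, 2/3]
  [0, 2/3, 0]
  [2/3, 0, 2/5],
b = (38/15, 6/5, 94/105).
Solving gives a_0 = 41/35, a_1 = 9/5, a_2 = 2/7, so
  g(x) = 2*x^2/7 + 9*x/5 + 41/35.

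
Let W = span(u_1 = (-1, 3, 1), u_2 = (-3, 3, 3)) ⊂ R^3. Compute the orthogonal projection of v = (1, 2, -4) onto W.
proj_W(v) = (5/2, 2, -5/2)

Set up U = [u_1 | ... | u_2] ∈ R^(3×2). The projector onto W = col(U) is P = U (U^T U)^(-1) U^T.
Compute U^T U =
  [11, 15]
  [15, 27],
and U^T v = (1, -9).
Solve U^T U · c = U^T v for the coefficients: c = (9/4, -19/12). The projection is proj_W(v) = U c.
Check: (v - proj_W(v)) · u_1 = 0  (should be 0).
Check: (v - proj_W(v)) · u_2 = 0  (should be 0).
Result: proj_W(v) = (5/2, 2, -5/2).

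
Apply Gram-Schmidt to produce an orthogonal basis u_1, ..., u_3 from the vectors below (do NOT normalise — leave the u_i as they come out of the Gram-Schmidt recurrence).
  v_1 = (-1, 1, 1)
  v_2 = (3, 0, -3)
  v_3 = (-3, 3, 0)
Orthogonal basis:
  u_1 = (-1, 1, 1)
  u_2 = (1, 2, -1)
  u_3 = (-3/2, 0, -3/2)

Apply the Gram-Schmidt recurrence
  u_1 = v_1
  u_i = v_i − Σ_{j<i} ((v_i · u_j) / (u_j · u_j)) · u_j.

Step by step this gives:
  u_1 = (-1, 1, 1)
  u_2 = (1, 2, -1)
  u_3 = (-3/2, 0, -3/2)

Orthogonality check:
  u_2 · u_1 = 0 (should be 0)
  u_3 · u_1 = 0 (should be 0)
  u_3 · u_2 = 0 (should be 0)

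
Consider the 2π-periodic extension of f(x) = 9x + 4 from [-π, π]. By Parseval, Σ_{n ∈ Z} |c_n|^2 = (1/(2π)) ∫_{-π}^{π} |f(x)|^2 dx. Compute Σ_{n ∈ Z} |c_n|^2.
Σ |c_n|^2 = 27π^2 + 16

Expand and integrate term by term over [-π, π]:
  ∫ (9x)^2 dx = 81·(2π^3/3); ∫ 2·9·(4)·x dx = 0 (odd integrand); ∫ 4^2 dx = 16·2π.
So (1/(2π)) ∫_{-π}^{π} (9x + 4)^2 dx = 81π^2/3 + 16 = 27π^2 + 16.
Parseval ⇒ Σ |c_n|^2 = 27π^2 + 16.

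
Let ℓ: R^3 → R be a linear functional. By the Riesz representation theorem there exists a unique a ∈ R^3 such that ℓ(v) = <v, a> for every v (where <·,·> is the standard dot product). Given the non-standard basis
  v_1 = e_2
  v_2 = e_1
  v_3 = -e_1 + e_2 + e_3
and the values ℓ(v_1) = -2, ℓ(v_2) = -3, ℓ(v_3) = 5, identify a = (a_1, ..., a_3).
a = (-3, -2, 4)

Write a = (a_1, ..., a_3) in the standard basis. For each basis vector v_i, ℓ(v_i) = <v_i, a> is a linear equation in the a_j's. Collect the n equations into a matrix system V a = ℓ, where row i of V is v_i (expressed in the standard basis). Since V is invertible (lower-triangular with 1s on the diagonal, up to permutation), solve by back-substitution:
  V =
[[0, 1, 0],
 [1, 0, 0],
 [-1, 1, 1]]
  V a = (-2, -3, 5)
Solving gives a = (-3, -2, 4).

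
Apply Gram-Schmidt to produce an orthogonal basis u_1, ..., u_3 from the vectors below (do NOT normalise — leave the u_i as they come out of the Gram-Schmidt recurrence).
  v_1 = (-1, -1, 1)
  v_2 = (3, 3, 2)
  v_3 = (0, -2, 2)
Orthogonal basis:
  u_1 = (-1, -1, 1)
  u_2 = (5/3, 5/3, 10/3)
  u_3 = (1, -1, 0)

Apply the Gram-Schmidt recurrence
  u_1 = v_1
  u_i = v_i − Σ_{j<i} ((v_i · u_j) / (u_j · u_j)) · u_j.

Step by step this gives:
  u_1 = (-1, -1, 1)
  u_2 = (5/3, 5/3, 10/3)
  u_3 = (1, -1, 0)

Orthogonality check:
  u_2 · u_1 = 0 (should be 0)
  u_3 · u_1 = 0 (should be 0)
  u_3 · u_2 = 0 (should be 0)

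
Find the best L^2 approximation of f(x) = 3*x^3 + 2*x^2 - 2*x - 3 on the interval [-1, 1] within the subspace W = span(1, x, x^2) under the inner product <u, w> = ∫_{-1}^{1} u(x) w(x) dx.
g(x) = 2*x^2 - x/5 - 3

The best approximation g ∈ W is the orthogonal projection of f onto W. Writing g = a_0 + a_1 x + a_2 x^2, the coefficients solve the normal equations G · a = b where
  G_{ij} = <φ_i, φ_j> and b_i = <f, φ_i>, with φ_0 = 1, φ_1 = x, φ_2 = x^2.
G =
  [2, 0, 2/3]
  [0, 2/3, 0]
  [2/3, 0, 2/5],
b = (-14/3, -2/15, -6/5).
Solving gives a_0 = -3, a_1 = -1/5, a_2 = 2, so
  g(x) = 2*x^2 - x/5 - 3.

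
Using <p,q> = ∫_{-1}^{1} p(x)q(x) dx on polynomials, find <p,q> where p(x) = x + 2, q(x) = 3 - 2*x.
<p,q> = 32/3

Expand the product: p(x)·q(x) = -2*x^2 - x + 6.
∫_{-1}^{1} of each monomial x^k gives [2/(k+1) if k even, 0 if k odd]. Integrating term-by-term (or equivalently evaluating the antiderivative F(x) = -2*x^3/3 - x^2/2 + 6*x at the endpoints):
  F(1) − F(−1) = 29/6 − (-35/6) = 32/3.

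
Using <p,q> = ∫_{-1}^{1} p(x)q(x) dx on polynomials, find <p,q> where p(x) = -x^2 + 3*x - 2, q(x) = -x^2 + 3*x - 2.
<p,q> = 256/15

Expand the product: p(x)·q(x) = x^4 - 6*x^3 + 13*x^2 - 12*x + 4.
∫_{-1}^{1} of each monomial x^k gives [2/(k+1) if k even, 0 if k odd]. Integrating term-by-term (or equivalently evaluating the antiderivative F(x) = x^5/5 - 3*x^4/2 + 13*x^3/3 - 6*x^2 + 4*x at the endpoints):
  F(1) − F(−1) = 31/30 − (-481/30) = 256/15.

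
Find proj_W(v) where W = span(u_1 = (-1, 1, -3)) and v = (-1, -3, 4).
proj_W(v) = (14/11, -14/11, 42/11)

Set up U = [u_1 | ... | u_1] ∈ R^(3×1). The projector onto W = col(U) is P = U (U^T U)^(-1) U^T.
Compute U^T U =
  [11],
and U^T v = (-14).
Solve U^T U · c = U^T v for the coefficients: c = (-14/11). The projection is proj_W(v) = U c.
Check: (v - proj_W(v)) · u_1 = 0  (should be 0).
Result: proj_W(v) = (14/11, -14/11, 42/11).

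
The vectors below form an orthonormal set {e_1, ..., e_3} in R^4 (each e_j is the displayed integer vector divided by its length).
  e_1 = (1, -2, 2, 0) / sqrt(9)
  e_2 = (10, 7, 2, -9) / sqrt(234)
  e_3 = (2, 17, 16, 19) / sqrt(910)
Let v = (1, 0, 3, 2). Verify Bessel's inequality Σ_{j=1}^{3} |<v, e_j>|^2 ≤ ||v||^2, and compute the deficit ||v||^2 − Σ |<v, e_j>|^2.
Σ |<v, e_j>|^2 = 489/35; ||v||^2 = 14; deficit = 1/35

Write each e_j = u_j / sqrt(<u_j, u_j>) where u_j is the displayed integer vector. Then <v, e_j> = <v, u_j> / sqrt(<u_j, u_j>), so |<v, e_j>|^2 = <v, u_j>^2 / <u_j, u_j>.
Coefficients: <v, e_1> = 7/sqrt(9), <v, e_2> = -2/sqrt(234), <v, e_3> = 88/sqrt(910).
Square and sum: Σ |<v, e_j>|^2 = 489/35.
Compute ||v||^2 = v·v = 14.
Deficit = 14 − 489/35 = 1/35 ≥ 0, confirming Bessel's inequality. (The deficit equals ||v − Σ <v,e_j> e_j||^2, the squared distance from v to span{e_j}.)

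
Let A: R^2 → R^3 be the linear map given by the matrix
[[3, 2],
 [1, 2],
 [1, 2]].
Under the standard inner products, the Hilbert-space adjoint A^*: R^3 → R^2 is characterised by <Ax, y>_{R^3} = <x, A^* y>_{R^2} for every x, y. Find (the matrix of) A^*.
A^* = A^T =
[[3, 1, 1],
 [2, 2, 2]]

For real matrices with standard dot products, the defining identity <Ax, y> = <x, A^* y> gives (Ax)^T y = x^T (A^*) y, i.e. x^T A^T y = x^T (A^*) y. Since this holds for all x, y, we must have A^* = A^T. Therefore
A^* =
[[3, 1, 1],
 [2, 2, 2]].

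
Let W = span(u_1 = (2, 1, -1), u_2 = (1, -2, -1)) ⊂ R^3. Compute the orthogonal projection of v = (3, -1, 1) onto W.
proj_W(v) = (12/7, -4/7, -8/7)

Set up U = [u_1 | ... | u_2] ∈ R^(3×2). The projector onto W = col(U) is P = U (U^T U)^(-1) U^T.
Compute U^T U =
  [6, 1]
  [1, 6],
and U^T v = (4, 4).
Solve U^T U · c = U^T v for the coefficients: c = (4/7, 4/7). The projection is proj_W(v) = U c.
Check: (v - proj_W(v)) · u_1 = 0  (should be 0).
Check: (v - proj_W(v)) · u_2 = 0  (should be 0).
Result: proj_W(v) = (12/7, -4/7, -8/7).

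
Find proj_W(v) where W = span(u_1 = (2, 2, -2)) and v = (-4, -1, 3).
proj_W(v) = (-8/3, -8/3, 8/3)

Set up U = [u_1 | ... | u_1] ∈ R^(3×1). The projector onto W = col(U) is P = U (U^T U)^(-1) U^T.
Compute U^T U =
  [12],
and U^T v = (-16).
Solve U^T U · c = U^T v for the coefficients: c = (-4/3). The projection is proj_W(v) = U c.
Check: (v - proj_W(v)) · u_1 = 0  (should be 0).
Result: proj_W(v) = (-8/3, -8/3, 8/3).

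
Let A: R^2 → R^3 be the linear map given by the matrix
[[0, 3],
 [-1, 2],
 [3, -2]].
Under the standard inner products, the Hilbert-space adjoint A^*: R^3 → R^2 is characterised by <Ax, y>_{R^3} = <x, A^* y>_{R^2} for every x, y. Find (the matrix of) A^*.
A^* = A^T =
[[0, -1, 3],
 [3, 2, -2]]

For real matrices with standard dot products, the defining identity <Ax, y> = <x, A^* y> gives (Ax)^T y = x^T (A^*) y, i.e. x^T A^T y = x^T (A^*) y. Since this holds for all x, y, we must have A^* = A^T. Therefore
A^* =
[[0, -1, 3],
 [3, 2, -2]].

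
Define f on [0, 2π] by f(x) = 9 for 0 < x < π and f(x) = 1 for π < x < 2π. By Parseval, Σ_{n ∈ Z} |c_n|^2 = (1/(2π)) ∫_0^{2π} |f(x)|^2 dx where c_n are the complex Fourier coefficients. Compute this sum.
Σ |c_n|^2 = 41

Parseval equates the L^2 energy of f (normalised by 1/(2π)) with the ℓ^2 sum of its Fourier coefficients: (1/(2π)) ∫_0^{2π} |f|^2 = Σ |c_n|^2.
Compute the left side: (1/(2π)) [∫_0^π 9^2 dx + ∫_π^{2π} 1^2 dx] = (1/(2π)) · (81π + 1π) = (81 + 1)/2 = 41.
So Σ_{n ∈ Z} |c_n|^2 = 41.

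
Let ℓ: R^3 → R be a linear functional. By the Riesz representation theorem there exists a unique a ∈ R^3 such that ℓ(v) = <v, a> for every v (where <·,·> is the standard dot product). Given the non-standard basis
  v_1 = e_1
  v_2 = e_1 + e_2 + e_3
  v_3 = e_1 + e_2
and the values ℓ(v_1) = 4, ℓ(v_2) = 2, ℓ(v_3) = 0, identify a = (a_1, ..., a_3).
a = (4, -4, 2)

Write a = (a_1, ..., a_3) in the standard basis. For each basis vector v_i, ℓ(v_i) = <v_i, a> is a linear equation in the a_j's. Collect the n equations into a matrix system V a = ℓ, where row i of V is v_i (expressed in the standard basis). Since V is invertible (lower-triangular with 1s on the diagonal, up to permutation), solve by back-substitution:
  V =
[[1, 0, 0],
 [1, 1, 1],
 [1, 1, 0]]
  V a = (4, 2, 0)
Solving gives a = (4, -4, 2).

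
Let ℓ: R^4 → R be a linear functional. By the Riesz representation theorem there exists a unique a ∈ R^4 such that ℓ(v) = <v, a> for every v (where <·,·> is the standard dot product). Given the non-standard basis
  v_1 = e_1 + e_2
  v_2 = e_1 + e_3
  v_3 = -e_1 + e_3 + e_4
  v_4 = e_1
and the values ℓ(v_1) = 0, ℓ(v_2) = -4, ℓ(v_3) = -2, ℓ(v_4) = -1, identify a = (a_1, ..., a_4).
a = (-1, 1, -3, 0)

Write a = (a_1, ..., a_4) in the standard basis. For each basis vector v_i, ℓ(v_i) = <v_i, a> is a linear equation in the a_j's. Collect the n equations into a matrix system V a = ℓ, where row i of V is v_i (expressed in the standard basis). Since V is invertible (lower-triangular with 1s on the diagonal, up to permutation), solve by back-substitution:
  V =
[[1, 1, 0, 0],
 [1, 0, 1, 0],
 [-1, 0, 1, 1],
 [1, 0, 0, 0]]
  V a = (0, -4, -2, -1)
Solving gives a = (-1, 1, -3, 0).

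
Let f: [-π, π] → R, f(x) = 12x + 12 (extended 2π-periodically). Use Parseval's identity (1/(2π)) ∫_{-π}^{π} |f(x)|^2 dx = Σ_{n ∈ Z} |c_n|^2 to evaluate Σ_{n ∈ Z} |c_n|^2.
Σ |c_n|^2 = 48π^2 + 144

Expand and integrate term by term over [-π, π]:
  ∫ (12x)^2 dx = 144·(2π^3/3); ∫ 2·12·(12)·x dx = 0 (odd integrand); ∫ 12^2 dx = 144·2π.
So (1/(2π)) ∫_{-π}^{π} (12x + 12)^2 dx = 144π^2/3 + 144 = 48π^2 + 144.
Parseval ⇒ Σ |c_n|^2 = 48π^2 + 144.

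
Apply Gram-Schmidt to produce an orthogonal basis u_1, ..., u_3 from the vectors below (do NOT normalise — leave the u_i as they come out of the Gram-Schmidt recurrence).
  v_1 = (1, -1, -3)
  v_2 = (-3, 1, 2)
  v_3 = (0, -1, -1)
Orthogonal basis:
  u_1 = (1, -1, -3)
  u_2 = (-23/11, 1/11, -8/11)
  u_3 = (-5/54, -35/54, 5/27)

Apply the Gram-Schmidt recurrence
  u_1 = v_1
  u_i = v_i − Σ_{j<i} ((v_i · u_j) / (u_j · u_j)) · u_j.

Step by step this gives:
  u_1 = (1, -1, -3)
  u_2 = (-23/11, 1/11, -8/11)
  u_3 = (-5/54, -35/54, 5/27)

Orthogonality check:
  u_2 · u_1 = 0 (should be 0)
  u_3 · u_1 = 0 (should be 0)
  u_3 · u_2 = 0 (should be 0)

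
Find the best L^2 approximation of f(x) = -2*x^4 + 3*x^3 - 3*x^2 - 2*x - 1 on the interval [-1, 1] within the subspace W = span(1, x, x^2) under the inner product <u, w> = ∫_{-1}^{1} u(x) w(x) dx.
g(x) = -33*x^2/7 - x/5 - 29/35

The best approximation g ∈ W is the orthogonal projection of f onto W. Writing g = a_0 + a_1 x + a_2 x^2, the coefficients solve the normal equations G · a = b where
  G_{ij} = <φ_i, φ_j> and b_i = <f, φ_i>, with φ_0 = 1, φ_1 = x, φ_2 = x^2.
G =
  [2, 0, 2/3]
  [0, 2/3, 0]
  [2/3, 0, 2/5],
b = (-24/5, -2/15, -256/105).
Solving gives a_0 = -29/35, a_1 = -1/5, a_2 = -33/7, so
  g(x) = -33*x^2/7 - x/5 - 29/35.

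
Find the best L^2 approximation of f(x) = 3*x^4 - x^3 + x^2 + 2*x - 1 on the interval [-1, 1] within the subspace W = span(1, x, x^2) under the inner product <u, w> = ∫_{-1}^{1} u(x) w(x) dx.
g(x) = 25*x^2/7 + 7*x/5 - 44/35

The best approximation g ∈ W is the orthogonal projection of f onto W. Writing g = a_0 + a_1 x + a_2 x^2, the coefficients solve the normal equations G · a = b where
  G_{ij} = <φ_i, φ_j> and b_i = <f, φ_i>, with φ_0 = 1, φ_1 = x, φ_2 = x^2.
G =
  [2, 0, 2/3]
  [0, 2/3, 0]
  [2/3, 0, 2/5],
b = (-2/15, 14/15, 62/105).
Solving gives a_0 = -44/35, a_1 = 7/5, a_2 = 25/7, so
  g(x) = 25*x^2/7 + 7*x/5 - 44/35.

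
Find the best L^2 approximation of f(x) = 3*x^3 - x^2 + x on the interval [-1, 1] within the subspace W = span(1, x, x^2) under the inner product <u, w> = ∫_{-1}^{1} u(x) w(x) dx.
g(x) = -x^2 + 14*x/5

The best approximation g ∈ W is the orthogonal projection of f onto W. Writing g = a_0 + a_1 x + a_2 x^2, the coefficients solve the normal equations G · a = b where
  G_{ij} = <φ_i, φ_j> and b_i = <f, φ_i>, with φ_0 = 1, φ_1 = x, φ_2 = x^2.
G =
  [2, 0, 2/3]
  [0, 2/3, 0]
  [2/3, 0, 2/5],
b = (-2/3, 28/15, -2/5).
Solving gives a_0 = 0, a_1 = 14/5, a_2 = -1, so
  g(x) = -x^2 + 14*x/5.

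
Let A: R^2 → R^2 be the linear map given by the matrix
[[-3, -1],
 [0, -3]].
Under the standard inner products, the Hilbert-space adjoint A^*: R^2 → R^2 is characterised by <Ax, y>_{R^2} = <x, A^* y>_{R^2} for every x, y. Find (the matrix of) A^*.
A^* = A^T =
[[-3, 0],
 [-1, -3]]

For real matrices with standard dot products, the defining identity <Ax, y> = <x, A^* y> gives (Ax)^T y = x^T (A^*) y, i.e. x^T A^T y = x^T (A^*) y. Since this holds for all x, y, we must have A^* = A^T. Therefore
A^* =
[[-3, 0],
 [-1, -3]].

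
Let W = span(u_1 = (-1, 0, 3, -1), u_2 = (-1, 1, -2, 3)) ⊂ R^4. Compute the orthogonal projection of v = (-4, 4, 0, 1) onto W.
proj_W(v) = (-278/101, 145/101, 109/101, 302/101)

Set up U = [u_1 | ... | u_2] ∈ R^(4×2). The projector onto W = col(U) is P = U (U^T U)^(-1) U^T.
Compute U^T U =
  [11, -8]
  [-8, 15],
and U^T v = (3, 11).
Solve U^T U · c = U^T v for the coefficients: c = (133/101, 145/101). The projection is proj_W(v) = U c.
Check: (v - proj_W(v)) · u_1 = 0  (should be 0).
Check: (v - proj_W(v)) · u_2 = 0  (should be 0).
Result: proj_W(v) = (-278/101, 145/101, 109/101, 302/101).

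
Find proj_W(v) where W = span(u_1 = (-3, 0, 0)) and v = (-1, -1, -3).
proj_W(v) = (-1, 0, 0)

Set up U = [u_1 | ... | u_1] ∈ R^(3×1). The projector onto W = col(U) is P = U (U^T U)^(-1) U^T.
Compute U^T U =
  [9],
and U^T v = (3).
Solve U^T U · c = U^T v for the coefficients: c = (1/3). The projection is proj_W(v) = U c.
Check: (v - proj_W(v)) · u_1 = 0  (should be 0).
Result: proj_W(v) = (-1, 0, 0).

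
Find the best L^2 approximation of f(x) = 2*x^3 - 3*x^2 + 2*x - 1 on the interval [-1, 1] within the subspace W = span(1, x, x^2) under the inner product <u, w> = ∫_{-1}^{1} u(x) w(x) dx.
g(x) = -3*x^2 + 16*x/5 - 1

The best approximation g ∈ W is the orthogonal projection of f onto W. Writing g = a_0 + a_1 x + a_2 x^2, the coefficients solve the normal equations G · a = b where
  G_{ij} = <φ_i, φ_j> and b_i = <f, φ_i>, with φ_0 = 1, φ_1 = x, φ_2 = x^2.
G =
  [2, 0, 2/3]
  [0, 2/3, 0]
  [2/3, 0, 2/5],
b = (-4, 32/15, -28/15).
Solving gives a_0 = -1, a_1 = 16/5, a_2 = -3, so
  g(x) = -3*x^2 + 16*x/5 - 1.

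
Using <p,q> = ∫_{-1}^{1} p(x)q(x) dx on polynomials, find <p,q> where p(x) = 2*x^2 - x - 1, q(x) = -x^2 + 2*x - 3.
<p,q> = 8/15

Expand the product: p(x)·q(x) = -2*x^4 + 5*x^3 - 7*x^2 + x + 3.
∫_{-1}^{1} of each monomial x^k gives [2/(k+1) if k even, 0 if k odd]. Integrating term-by-term (or equivalently evaluating the antiderivative F(x) = -2*x^5/5 + 5*x^4/4 - 7*x^3/3 + x^2/2 + 3*x at the endpoints):
  F(1) − F(−1) = 121/60 − (89/60) = 8/15.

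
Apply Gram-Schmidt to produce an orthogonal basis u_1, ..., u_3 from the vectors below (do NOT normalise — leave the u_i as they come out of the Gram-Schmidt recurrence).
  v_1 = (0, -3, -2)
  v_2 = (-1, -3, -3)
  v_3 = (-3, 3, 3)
Orthogonal basis:
  u_1 = (0, -3, -2)
  u_2 = (-1, 6/13, -9/13)
  u_3 = (-18/11, -12/11, 18/11)

Apply the Gram-Schmidt recurrence
  u_1 = v_1
  u_i = v_i − Σ_{j<i} ((v_i · u_j) / (u_j · u_j)) · u_j.

Step by step this gives:
  u_1 = (0, -3, -2)
  u_2 = (-1, 6/13, -9/13)
  u_3 = (-18/11, -12/11, 18/11)

Orthogonality check:
  u_2 · u_1 = 0 (should be 0)
  u_3 · u_1 = 0 (should be 0)
  u_3 · u_2 = 0 (should be 0)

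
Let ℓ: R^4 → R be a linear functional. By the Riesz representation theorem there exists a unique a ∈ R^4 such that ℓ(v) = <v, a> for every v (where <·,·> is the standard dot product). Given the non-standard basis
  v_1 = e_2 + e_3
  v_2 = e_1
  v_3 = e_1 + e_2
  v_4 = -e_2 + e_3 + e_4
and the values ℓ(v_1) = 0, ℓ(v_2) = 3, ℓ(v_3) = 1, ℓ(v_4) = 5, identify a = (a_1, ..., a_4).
a = (3, -2, 2, 1)

Write a = (a_1, ..., a_4) in the standard basis. For each basis vector v_i, ℓ(v_i) = <v_i, a> is a linear equation in the a_j's. Collect the n equations into a matrix system V a = ℓ, where row i of V is v_i (expressed in the standard basis). Since V is invertible (lower-triangular with 1s on the diagonal, up to permutation), solve by back-substitution:
  V =
[[0, 1, 1, 0],
 [1, 0, 0, 0],
 [1, 1, 0, 0],
 [0, -1, 1, 1]]
  V a = (0, 3, 1, 5)
Solving gives a = (3, -2, 2, 1).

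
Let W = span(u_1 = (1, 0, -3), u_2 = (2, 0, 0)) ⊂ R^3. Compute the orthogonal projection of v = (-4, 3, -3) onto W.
proj_W(v) = (-4, 0, -3)

Set up U = [u_1 | ... | u_2] ∈ R^(3×2). The projector onto W = col(U) is P = U (U^T U)^(-1) U^T.
Compute U^T U =
  [10, 2]
  [2, 4],
and U^T v = (5, -8).
Solve U^T U · c = U^T v for the coefficients: c = (1, -5/2). The projection is proj_W(v) = U c.
Check: (v - proj_W(v)) · u_1 = 0  (should be 0).
Check: (v - proj_W(v)) · u_2 = 0  (should be 0).
Result: proj_W(v) = (-4, 0, -3).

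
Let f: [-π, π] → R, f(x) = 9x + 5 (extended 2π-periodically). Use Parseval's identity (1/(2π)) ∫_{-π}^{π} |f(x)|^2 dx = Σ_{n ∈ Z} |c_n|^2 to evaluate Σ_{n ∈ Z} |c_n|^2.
Σ |c_n|^2 = 27π^2 + 25

Expand and integrate term by term over [-π, π]:
  ∫ (9x)^2 dx = 81·(2π^3/3); ∫ 2·9·(5)·x dx = 0 (odd integrand); ∫ 5^2 dx = 25·2π.
So (1/(2π)) ∫_{-π}^{π} (9x + 5)^2 dx = 81π^2/3 + 25 = 27π^2 + 25.
Parseval ⇒ Σ |c_n|^2 = 27π^2 + 25.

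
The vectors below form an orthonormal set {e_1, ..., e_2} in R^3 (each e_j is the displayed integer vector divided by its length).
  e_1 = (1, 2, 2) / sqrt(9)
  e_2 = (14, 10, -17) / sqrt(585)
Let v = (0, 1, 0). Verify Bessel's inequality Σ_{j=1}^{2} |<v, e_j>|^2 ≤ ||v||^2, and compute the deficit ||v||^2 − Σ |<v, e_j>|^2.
Σ |<v, e_j>|^2 = 8/13; ||v||^2 = 1; deficit = 5/13

Write each e_j = u_j / sqrt(<u_j, u_j>) where u_j is the displayed integer vector. Then <v, e_j> = <v, u_j> / sqrt(<u_j, u_j>), so |<v, e_j>|^2 = <v, u_j>^2 / <u_j, u_j>.
Coefficients: <v, e_1> = 2/sqrt(9), <v, e_2> = 10/sqrt(585).
Square and sum: Σ |<v, e_j>|^2 = 8/13.
Compute ||v||^2 = v·v = 1.
Deficit = 1 − 8/13 = 5/13 ≥ 0, confirming Bessel's inequality. (The deficit equals ||v − Σ <v,e_j> e_j||^2, the squared distance from v to span{e_j}.)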